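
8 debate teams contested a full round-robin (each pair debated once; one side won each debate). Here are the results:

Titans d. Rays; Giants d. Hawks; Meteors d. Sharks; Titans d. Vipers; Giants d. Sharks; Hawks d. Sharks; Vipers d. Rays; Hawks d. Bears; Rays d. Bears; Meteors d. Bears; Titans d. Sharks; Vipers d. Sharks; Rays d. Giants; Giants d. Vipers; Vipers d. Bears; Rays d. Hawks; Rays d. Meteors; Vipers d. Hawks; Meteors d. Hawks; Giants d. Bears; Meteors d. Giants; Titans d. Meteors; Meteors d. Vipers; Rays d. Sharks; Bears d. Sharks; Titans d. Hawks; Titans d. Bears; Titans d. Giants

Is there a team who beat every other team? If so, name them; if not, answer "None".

Titans has 7 wins out of 7 opponents — a perfect record.

Titans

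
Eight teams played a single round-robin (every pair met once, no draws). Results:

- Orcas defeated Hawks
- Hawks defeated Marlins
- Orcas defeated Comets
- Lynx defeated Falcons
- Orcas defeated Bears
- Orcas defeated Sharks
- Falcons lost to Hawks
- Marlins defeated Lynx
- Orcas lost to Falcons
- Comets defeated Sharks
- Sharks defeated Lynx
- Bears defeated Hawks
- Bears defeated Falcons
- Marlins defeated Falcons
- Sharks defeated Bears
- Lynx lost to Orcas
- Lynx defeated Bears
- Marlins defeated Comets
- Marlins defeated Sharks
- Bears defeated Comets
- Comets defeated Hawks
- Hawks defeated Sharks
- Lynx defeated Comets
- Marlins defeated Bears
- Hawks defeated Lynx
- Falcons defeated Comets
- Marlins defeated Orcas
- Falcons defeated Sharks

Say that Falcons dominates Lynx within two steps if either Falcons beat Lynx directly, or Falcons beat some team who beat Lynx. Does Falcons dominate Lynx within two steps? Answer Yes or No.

Falcons did not beat Lynx directly.
Falcons beat Comets, Sharks, Orcas. Of those, Sharks beat Lynx.

Yes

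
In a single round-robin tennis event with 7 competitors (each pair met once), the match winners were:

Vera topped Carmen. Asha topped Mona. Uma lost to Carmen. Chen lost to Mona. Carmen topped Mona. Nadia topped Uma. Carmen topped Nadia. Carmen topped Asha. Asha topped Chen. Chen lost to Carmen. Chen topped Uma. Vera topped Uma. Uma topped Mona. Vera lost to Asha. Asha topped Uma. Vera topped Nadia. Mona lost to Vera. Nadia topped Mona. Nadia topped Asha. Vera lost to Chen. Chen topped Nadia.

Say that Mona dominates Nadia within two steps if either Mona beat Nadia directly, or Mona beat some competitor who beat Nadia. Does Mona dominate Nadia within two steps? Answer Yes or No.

Yes

Mona did not beat Nadia directly.
Mona beat Chen. Of those, Chen beat Nadia.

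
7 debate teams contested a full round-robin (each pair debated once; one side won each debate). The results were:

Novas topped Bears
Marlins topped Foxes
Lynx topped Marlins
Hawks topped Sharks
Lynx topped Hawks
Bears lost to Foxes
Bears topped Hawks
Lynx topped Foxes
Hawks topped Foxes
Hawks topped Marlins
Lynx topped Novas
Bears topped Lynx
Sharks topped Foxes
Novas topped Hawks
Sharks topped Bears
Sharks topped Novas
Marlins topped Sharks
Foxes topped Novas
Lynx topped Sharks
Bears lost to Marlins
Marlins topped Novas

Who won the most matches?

Lynx

Win totals: Hawks 3, Foxes 2, Lynx 5, Novas 2, Bears 2, Marlins 4, Sharks 3.
Lynx leads with 5 wins (next highest: 4).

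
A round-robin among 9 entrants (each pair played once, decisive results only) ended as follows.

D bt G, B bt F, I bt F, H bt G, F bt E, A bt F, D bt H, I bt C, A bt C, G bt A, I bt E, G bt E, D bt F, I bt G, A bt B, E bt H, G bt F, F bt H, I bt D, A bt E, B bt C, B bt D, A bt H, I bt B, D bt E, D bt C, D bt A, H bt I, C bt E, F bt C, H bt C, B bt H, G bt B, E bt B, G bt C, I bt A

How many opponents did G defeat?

G's results: beat A, B, C, E, F; lost to D, H, I.
That is 5 wins.

5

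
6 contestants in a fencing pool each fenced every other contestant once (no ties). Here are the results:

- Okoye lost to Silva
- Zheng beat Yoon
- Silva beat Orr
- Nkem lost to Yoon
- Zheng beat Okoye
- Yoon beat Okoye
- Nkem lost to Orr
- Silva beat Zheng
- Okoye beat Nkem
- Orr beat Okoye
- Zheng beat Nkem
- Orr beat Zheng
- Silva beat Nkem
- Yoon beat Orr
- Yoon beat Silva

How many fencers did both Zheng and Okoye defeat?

Zheng beat: Nkem, Okoye, Yoon.
Okoye beat: Nkem.
Both beat: Nkem — 1.

1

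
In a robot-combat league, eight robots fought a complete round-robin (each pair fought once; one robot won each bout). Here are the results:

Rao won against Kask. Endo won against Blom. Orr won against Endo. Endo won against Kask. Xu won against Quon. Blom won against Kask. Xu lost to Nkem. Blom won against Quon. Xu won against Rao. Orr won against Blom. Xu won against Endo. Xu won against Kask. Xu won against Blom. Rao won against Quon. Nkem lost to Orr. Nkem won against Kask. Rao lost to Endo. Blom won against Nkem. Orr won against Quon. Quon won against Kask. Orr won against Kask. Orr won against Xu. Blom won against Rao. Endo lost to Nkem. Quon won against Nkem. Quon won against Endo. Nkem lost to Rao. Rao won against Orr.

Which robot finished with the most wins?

Orr

Win totals: Rao 4, Xu 5, Endo 3, Nkem 3, Quon 3, Orr 6, Blom 4, Kask 0.
Orr leads with 6 wins (next highest: 5).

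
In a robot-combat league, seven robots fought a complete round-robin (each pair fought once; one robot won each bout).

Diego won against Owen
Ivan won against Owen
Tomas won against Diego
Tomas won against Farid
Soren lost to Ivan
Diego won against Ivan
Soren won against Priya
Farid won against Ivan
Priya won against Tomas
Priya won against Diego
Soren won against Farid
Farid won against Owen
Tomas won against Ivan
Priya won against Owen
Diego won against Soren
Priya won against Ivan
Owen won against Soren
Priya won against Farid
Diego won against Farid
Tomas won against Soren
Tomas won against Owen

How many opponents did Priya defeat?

Priya's results: beat Owen, Ivan, Diego, Tomas, Farid; lost to Soren.
That is 5 wins.

5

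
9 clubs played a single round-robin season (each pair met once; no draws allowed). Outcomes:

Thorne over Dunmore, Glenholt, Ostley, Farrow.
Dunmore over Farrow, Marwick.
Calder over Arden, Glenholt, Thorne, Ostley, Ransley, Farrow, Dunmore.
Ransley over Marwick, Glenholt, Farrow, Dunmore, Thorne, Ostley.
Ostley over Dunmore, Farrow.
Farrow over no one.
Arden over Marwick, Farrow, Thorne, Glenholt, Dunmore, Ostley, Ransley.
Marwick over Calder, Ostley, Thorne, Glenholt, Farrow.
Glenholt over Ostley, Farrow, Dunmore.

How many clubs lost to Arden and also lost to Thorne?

4

Arden beat: Farrow, Thorne, Ransley, Dunmore, Ostley, Glenholt, Marwick.
Thorne beat: Farrow, Dunmore, Ostley, Glenholt.
Both beat: Farrow, Dunmore, Ostley, Glenholt — 4.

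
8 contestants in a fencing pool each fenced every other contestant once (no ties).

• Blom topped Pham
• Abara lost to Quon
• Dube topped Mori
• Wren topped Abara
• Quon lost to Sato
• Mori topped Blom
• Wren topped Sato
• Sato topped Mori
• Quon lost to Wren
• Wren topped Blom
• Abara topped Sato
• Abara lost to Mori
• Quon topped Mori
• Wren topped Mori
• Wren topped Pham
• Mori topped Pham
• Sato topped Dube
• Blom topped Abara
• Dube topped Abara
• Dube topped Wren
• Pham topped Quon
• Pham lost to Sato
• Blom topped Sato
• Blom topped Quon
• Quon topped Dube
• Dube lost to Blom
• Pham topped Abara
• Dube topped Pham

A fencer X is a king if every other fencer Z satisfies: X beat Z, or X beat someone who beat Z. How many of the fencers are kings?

5

Abara cannot reach Wren, Blom in two steps.
Wren reaches everyone (king).
Dube reaches everyone (king).
Quon reaches everyone (king).
Sato reaches everyone (king).
Mori cannot reach Wren in two steps.
Pham cannot reach Wren, Blom in two steps.
Blom reaches everyone (king).
Kings: Wren, Dube, Quon, Sato, Blom — 5.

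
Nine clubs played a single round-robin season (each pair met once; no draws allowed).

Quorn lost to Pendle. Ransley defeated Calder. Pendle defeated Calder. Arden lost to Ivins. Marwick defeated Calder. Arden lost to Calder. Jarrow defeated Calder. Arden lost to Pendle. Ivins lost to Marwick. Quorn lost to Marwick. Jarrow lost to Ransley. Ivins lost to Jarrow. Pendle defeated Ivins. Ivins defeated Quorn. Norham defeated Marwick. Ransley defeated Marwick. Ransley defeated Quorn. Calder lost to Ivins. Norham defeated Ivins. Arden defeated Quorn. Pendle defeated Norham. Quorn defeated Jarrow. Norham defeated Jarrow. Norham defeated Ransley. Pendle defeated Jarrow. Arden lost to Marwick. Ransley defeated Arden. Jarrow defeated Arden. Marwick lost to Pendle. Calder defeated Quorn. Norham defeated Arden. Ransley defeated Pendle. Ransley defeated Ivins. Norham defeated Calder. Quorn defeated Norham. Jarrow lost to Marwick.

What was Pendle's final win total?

7

Pendle's results: beat Ivins, Jarrow, Arden, Marwick, Calder, Quorn, Norham; lost to Ransley.
That is 7 wins.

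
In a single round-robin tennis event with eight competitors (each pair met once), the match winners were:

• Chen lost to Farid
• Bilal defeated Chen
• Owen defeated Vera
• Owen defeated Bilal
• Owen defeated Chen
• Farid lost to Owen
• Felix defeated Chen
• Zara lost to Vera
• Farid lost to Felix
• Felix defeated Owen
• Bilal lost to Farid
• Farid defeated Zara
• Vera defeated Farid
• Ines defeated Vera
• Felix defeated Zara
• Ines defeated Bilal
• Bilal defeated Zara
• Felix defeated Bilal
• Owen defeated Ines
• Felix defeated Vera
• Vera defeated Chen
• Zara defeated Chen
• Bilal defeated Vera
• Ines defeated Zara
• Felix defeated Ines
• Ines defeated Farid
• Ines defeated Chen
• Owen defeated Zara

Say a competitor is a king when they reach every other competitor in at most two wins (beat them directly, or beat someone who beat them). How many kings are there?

1

Zara cannot reach Bilal, Ines, Felix, Vera, Owen, Farid in two steps.
Bilal cannot reach Ines, Felix, Owen in two steps.
Ines cannot reach Felix, Owen in two steps.
Felix reaches everyone (king).
Vera cannot reach Ines, Felix, Owen in two steps.
Chen cannot reach Zara, Bilal, Ines, Felix, Vera, Owen, Farid in two steps.
Owen cannot reach Felix in two steps.
Farid cannot reach Ines, Felix, Owen in two steps.
Kings: Felix — 1.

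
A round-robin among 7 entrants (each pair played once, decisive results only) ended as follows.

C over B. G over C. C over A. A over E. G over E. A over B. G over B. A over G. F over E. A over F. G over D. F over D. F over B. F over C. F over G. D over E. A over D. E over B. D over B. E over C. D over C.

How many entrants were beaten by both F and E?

F beat: B, C, D, E, G.
E beat: B, C.
Both beat: B, C — 2.

2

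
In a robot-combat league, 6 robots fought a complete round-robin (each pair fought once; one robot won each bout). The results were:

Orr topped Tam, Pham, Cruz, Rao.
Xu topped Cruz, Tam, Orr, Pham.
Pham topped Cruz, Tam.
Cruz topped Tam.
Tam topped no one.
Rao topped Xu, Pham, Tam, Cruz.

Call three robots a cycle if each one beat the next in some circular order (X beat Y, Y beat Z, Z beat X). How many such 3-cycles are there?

Win totals: Tam 0, Xu 4, Rao 4, Cruz 1, Orr 4, Pham 2.
A robot with w wins dominates both others in C(w,2) triples; summing gives 0 + 6 + 6 + 0 + 6 + 1 = 19 transitive triples.
Total triples C(6,3) = 20, so cyclic triples = 20 − 19 = 1.

1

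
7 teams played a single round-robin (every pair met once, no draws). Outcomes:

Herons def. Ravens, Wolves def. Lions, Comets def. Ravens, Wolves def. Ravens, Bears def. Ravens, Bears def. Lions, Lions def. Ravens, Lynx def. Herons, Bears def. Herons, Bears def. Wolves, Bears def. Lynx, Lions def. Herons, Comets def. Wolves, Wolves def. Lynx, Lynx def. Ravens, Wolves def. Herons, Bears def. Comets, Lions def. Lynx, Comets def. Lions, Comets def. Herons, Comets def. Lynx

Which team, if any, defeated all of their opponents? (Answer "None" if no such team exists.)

Bears has 6 wins out of 6 opponents — a perfect record.

Bears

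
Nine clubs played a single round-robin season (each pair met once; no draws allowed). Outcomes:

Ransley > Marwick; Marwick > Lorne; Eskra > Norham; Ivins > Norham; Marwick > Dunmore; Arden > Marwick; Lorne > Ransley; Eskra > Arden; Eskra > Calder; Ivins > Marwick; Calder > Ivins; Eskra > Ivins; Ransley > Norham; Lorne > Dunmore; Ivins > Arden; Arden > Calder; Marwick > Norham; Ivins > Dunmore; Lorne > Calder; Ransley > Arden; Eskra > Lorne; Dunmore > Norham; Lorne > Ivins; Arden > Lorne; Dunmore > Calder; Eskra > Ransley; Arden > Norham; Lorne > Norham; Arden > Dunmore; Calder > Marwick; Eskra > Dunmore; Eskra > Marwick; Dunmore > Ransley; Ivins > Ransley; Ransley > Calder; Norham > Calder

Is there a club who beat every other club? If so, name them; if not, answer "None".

Eskra

Eskra has 8 wins out of 8 opponents — a perfect record.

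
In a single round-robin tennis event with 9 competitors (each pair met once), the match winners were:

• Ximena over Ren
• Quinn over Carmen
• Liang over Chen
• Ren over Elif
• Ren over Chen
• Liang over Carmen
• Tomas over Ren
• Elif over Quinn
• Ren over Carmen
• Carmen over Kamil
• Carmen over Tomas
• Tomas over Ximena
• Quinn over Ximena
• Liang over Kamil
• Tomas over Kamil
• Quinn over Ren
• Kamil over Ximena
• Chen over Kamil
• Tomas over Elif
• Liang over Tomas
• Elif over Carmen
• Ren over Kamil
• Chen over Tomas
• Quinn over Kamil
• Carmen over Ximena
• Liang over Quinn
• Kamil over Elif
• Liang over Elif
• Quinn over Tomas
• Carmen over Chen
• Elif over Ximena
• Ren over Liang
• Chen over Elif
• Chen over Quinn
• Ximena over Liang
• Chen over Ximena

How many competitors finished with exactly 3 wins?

1

Win totals: Quinn 5, Chen 5, Elif 3, Ren 5, Carmen 4, Ximena 2, Tomas 4, Liang 6, Kamil 2.
Exactly 3: Elif — 1 competitor.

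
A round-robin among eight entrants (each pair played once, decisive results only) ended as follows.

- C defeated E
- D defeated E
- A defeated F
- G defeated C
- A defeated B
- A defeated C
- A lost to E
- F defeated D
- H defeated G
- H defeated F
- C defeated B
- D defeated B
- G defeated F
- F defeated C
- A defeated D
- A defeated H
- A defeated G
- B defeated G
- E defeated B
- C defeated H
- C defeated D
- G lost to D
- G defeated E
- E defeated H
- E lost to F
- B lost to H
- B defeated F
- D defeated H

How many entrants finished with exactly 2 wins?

1

Win totals: A 6, B 2, C 4, D 4, E 3, F 3, G 3, H 3.
Exactly 2: B — 1 entrant.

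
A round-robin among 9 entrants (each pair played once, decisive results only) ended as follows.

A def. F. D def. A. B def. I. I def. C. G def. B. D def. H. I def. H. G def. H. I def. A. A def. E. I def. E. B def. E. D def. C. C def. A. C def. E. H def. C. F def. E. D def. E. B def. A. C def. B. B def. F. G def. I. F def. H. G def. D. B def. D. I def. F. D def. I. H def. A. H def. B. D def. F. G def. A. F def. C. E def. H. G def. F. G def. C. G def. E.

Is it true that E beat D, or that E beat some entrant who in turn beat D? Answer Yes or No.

No

E did not beat D directly.
E beat H, but each of them lost to D. No two-step path.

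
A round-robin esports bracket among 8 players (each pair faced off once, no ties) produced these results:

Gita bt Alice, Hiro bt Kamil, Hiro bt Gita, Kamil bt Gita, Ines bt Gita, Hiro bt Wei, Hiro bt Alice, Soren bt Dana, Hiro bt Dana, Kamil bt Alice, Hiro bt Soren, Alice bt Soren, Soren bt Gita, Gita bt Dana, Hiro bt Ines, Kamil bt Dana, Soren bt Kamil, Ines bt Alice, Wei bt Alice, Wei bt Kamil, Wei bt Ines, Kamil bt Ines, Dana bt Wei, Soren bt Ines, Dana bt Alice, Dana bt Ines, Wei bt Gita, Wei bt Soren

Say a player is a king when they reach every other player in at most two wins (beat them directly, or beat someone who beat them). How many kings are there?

1

Ines cannot reach Wei, Kamil, Hiro in two steps.
Wei cannot reach Hiro in two steps.
Kamil cannot reach Hiro in two steps.
Hiro reaches everyone (king).
Alice cannot reach Wei, Hiro in two steps.
Gita cannot reach Kamil, Hiro in two steps.
Dana cannot reach Hiro in two steps.
Soren cannot reach Hiro in two steps.
Kings: Hiro — 1.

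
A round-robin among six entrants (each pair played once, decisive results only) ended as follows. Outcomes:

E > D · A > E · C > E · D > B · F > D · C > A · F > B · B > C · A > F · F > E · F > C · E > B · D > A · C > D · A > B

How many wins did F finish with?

F's results: beat B, C, D, E; lost to A.
That is 4 wins.

4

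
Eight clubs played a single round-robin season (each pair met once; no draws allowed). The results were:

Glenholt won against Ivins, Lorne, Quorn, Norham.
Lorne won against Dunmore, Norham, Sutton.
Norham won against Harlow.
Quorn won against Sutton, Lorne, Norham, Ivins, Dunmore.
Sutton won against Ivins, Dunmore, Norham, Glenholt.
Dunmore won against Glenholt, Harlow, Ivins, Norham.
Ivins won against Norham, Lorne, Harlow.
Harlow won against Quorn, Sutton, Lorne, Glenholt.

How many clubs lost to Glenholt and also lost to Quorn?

Glenholt beat: Lorne, Quorn, Ivins, Norham.
Quorn beat: Lorne, Dunmore, Ivins, Norham, Sutton.
Both beat: Lorne, Ivins, Norham — 3.

3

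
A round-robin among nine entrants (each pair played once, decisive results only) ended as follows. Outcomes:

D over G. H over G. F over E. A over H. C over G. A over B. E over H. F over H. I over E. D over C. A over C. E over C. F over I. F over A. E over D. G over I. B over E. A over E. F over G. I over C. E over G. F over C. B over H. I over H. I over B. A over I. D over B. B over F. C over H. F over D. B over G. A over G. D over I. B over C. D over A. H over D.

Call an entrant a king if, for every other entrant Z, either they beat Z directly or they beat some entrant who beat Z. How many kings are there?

A reaches everyone (king).
B reaches everyone (king).
C cannot reach A, B, E, F in two steps.
D reaches everyone (king).
E cannot reach F in two steps.
F reaches everyone (king).
G cannot reach A, D, F in two steps.
H cannot reach E, F in two steps.
I cannot reach A in two steps.
Kings: A, B, D, F — 4.

4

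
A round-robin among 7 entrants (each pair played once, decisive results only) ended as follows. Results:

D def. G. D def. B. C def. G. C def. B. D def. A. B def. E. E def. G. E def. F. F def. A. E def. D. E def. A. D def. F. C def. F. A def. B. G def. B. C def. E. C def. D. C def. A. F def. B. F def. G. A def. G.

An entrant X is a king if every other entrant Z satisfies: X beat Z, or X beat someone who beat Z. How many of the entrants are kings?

1

A cannot reach C, D, F in two steps.
B cannot reach C in two steps.
C reaches everyone (king).
D cannot reach C in two steps.
E cannot reach C in two steps.
F cannot reach C, D in two steps.
G cannot reach A, C, D, F in two steps.
Kings: C — 1.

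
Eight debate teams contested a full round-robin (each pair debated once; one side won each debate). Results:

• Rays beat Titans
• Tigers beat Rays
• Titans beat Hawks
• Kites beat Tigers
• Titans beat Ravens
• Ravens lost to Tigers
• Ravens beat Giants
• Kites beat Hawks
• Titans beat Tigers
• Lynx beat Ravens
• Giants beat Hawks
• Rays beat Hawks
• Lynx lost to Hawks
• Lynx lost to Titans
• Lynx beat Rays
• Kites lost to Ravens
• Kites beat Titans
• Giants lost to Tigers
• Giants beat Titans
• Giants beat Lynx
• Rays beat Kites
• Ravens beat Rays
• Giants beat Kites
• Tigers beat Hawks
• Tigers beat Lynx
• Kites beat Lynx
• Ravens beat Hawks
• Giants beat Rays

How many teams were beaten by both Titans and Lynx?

1

Titans beat: Tigers, Lynx, Ravens, Hawks.
Lynx beat: Ravens, Rays.
Both beat: Ravens — 1.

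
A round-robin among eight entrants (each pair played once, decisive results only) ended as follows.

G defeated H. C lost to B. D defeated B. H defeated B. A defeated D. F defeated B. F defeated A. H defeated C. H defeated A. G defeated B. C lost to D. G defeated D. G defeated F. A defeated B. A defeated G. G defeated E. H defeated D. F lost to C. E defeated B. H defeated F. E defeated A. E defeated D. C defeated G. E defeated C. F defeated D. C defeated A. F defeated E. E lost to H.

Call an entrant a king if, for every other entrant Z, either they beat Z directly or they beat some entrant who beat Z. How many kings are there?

4

A reaches everyone (king).
B cannot reach D, E, H in two steps.
C reaches everyone (king).
D cannot reach E, H in two steps.
E cannot reach H in two steps.
F cannot reach H in two steps.
G reaches everyone (king).
H reaches everyone (king).
Kings: A, C, G, H — 4.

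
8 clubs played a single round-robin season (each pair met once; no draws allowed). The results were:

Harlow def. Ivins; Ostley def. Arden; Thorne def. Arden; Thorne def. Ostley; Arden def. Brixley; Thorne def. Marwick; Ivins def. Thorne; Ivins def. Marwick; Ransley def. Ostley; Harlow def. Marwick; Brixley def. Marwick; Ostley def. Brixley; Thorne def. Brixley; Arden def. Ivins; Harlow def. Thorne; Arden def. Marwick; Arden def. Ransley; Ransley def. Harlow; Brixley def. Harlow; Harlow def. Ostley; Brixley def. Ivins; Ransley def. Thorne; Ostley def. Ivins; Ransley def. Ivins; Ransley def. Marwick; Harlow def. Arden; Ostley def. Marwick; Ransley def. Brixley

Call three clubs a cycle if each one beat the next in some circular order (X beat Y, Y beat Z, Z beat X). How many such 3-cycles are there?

Win totals: Thorne 4, Harlow 5, Brixley 3, Ivins 2, Ostley 4, Ransley 6, Marwick 0, Arden 4.
A club with w wins dominates both others in C(w,2) triples; summing gives 6 + 10 + 3 + 1 + 6 + 15 + 0 + 6 = 47 transitive triples.
Total triples C(8,3) = 56, so cyclic triples = 56 − 47 = 9.

9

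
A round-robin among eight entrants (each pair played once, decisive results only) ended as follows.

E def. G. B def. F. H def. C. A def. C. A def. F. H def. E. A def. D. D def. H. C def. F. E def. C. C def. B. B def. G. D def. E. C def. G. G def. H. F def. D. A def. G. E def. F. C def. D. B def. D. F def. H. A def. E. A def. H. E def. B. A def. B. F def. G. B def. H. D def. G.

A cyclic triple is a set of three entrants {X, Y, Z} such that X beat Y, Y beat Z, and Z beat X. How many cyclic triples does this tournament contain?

10

Win totals: A 7, B 4, C 4, D 3, E 4, F 3, G 1, H 2.
An entrant with w wins dominates both others in C(w,2) triples; summing gives 21 + 6 + 6 + 3 + 6 + 3 + 0 + 1 = 46 transitive triples.
Total triples C(8,3) = 56, so cyclic triples = 56 − 46 = 10.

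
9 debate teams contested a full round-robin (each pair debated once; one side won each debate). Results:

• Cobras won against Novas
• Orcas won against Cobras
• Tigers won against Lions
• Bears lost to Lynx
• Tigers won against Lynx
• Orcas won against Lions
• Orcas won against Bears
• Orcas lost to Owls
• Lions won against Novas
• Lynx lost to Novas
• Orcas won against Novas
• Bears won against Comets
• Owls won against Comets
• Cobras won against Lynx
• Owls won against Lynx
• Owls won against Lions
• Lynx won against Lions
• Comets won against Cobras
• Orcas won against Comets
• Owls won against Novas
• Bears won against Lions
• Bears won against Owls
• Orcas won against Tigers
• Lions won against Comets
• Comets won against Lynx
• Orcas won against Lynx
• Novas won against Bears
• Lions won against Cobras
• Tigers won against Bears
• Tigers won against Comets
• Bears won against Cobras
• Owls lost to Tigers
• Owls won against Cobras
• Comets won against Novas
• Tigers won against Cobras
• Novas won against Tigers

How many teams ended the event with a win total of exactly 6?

2

Win totals: Bears 4, Orcas 7, Tigers 6, Owls 6, Comets 3, Lions 3, Cobras 2, Novas 3, Lynx 2.
Exactly 6: Tigers, Owls — 2 teams.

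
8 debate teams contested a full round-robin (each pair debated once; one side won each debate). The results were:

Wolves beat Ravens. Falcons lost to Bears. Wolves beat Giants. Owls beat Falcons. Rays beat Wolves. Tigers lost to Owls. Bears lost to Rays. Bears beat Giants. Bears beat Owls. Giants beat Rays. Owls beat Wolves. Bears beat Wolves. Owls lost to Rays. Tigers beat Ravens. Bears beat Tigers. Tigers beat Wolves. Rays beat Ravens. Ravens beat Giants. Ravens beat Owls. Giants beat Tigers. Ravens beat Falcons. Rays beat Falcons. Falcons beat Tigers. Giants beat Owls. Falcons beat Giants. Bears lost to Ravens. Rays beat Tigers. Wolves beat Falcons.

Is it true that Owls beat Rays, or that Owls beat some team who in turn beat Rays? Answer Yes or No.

No

Owls did not beat Rays directly.
Owls beat Wolves, Falcons, Tigers, but each of them lost to Rays. No two-step path.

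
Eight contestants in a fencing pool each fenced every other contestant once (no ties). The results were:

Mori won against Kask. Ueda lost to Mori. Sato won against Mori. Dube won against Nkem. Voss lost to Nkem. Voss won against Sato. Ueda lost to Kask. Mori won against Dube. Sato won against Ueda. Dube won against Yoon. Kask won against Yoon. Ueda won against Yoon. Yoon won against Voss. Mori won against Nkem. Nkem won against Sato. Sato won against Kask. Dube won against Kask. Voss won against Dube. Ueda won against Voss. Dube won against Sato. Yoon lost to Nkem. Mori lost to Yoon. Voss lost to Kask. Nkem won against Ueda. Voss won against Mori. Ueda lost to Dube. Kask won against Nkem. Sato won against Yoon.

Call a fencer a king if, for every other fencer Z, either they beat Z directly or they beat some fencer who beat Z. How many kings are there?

7

Ueda cannot reach Nkem, Kask in two steps.
Voss reaches everyone (king).
Sato reaches everyone (king).
Yoon reaches everyone (king).
Nkem reaches everyone (king).
Dube reaches everyone (king).
Kask reaches everyone (king).
Mori reaches everyone (king).
Kings: Voss, Sato, Yoon, Nkem, Dube, Kask, Mori — 7.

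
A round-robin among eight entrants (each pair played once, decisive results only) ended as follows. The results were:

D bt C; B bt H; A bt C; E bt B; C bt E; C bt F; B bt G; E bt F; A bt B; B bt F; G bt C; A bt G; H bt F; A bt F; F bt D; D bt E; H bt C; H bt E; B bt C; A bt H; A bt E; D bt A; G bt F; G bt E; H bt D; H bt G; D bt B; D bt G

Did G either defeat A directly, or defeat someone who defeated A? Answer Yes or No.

G did not beat A directly.
G beat C, E, F, but each of them lost to A. No two-step path.

No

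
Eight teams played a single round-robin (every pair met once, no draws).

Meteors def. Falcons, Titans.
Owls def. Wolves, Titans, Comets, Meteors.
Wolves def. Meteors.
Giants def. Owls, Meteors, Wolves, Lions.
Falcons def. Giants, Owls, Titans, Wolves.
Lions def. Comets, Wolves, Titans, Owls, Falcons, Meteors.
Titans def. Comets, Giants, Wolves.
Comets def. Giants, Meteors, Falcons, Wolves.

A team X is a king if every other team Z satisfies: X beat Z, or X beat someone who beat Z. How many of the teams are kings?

Giants reaches everyone (king).
Lions reaches everyone (king).
Owls cannot reach Lions in two steps.
Wolves cannot reach Giants, Lions, Owls, Comets in two steps.
Falcons reaches everyone (king).
Meteors cannot reach Lions in two steps.
Comets reaches everyone (king).
Titans reaches everyone (king).
Kings: Giants, Lions, Falcons, Comets, Titans — 5.

5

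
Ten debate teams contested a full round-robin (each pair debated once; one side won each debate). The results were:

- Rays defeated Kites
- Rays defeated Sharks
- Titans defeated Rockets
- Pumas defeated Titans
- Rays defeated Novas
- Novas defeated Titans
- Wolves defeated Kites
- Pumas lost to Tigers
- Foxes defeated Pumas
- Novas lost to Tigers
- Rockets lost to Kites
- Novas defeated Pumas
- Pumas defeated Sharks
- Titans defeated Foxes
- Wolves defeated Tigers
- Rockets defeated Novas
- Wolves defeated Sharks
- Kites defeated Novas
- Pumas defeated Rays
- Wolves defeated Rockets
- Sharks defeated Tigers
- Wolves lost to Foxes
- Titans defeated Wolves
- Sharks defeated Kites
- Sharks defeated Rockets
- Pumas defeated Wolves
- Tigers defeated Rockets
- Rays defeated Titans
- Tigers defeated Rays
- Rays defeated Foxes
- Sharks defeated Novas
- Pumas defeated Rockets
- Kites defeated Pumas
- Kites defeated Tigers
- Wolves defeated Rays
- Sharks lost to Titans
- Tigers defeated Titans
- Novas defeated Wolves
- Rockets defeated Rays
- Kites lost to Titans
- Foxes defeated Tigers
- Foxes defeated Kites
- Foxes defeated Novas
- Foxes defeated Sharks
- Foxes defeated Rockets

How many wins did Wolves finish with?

Wolves' results: beat Sharks, Kites, Rays, Rockets, Tigers; lost to Pumas, Foxes, Titans, Novas.
That is 5 wins.

5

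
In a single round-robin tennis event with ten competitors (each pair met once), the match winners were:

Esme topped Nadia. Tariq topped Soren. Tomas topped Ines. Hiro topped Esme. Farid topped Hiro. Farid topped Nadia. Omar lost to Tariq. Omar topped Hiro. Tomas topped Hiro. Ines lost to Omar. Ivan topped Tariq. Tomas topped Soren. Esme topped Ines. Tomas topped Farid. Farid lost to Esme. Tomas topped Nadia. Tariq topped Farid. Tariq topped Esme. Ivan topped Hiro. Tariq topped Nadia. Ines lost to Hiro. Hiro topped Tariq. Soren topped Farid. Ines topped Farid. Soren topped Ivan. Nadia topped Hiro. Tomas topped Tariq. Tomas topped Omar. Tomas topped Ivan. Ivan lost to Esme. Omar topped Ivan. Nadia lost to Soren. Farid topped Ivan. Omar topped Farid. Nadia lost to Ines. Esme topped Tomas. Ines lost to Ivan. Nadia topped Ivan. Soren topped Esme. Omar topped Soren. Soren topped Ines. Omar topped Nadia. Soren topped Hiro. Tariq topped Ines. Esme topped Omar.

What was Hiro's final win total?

Hiro's results: beat Esme, Ines, Tariq; lost to Farid, Ivan, Tomas, Nadia, Omar, Soren.
That is 3 wins.

3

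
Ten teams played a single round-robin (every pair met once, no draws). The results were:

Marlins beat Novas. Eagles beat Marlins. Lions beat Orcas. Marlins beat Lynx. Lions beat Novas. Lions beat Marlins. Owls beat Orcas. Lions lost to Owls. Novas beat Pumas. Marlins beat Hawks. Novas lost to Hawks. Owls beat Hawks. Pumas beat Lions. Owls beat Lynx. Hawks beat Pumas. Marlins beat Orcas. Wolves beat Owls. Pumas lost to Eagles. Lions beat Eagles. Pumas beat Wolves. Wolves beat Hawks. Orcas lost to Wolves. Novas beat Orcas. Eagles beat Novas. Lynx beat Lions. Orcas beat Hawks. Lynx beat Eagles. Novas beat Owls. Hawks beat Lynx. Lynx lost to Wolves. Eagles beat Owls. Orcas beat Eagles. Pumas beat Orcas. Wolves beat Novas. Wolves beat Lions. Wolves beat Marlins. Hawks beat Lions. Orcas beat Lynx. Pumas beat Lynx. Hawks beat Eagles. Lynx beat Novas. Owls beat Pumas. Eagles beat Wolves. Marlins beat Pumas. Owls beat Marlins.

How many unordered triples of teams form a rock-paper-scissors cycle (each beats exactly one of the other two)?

Win totals: Hawks 5, Orcas 3, Novas 3, Pumas 4, Lions 4, Lynx 3, Wolves 7, Eagles 5, Owls 6, Marlins 5.
A team with w wins dominates both others in C(w,2) triples; summing gives 10 + 3 + 3 + 6 + 6 + 3 + 21 + 10 + 15 + 10 = 87 transitive triples.
Total triples C(10,3) = 120, so cyclic triples = 120 − 87 = 33.

33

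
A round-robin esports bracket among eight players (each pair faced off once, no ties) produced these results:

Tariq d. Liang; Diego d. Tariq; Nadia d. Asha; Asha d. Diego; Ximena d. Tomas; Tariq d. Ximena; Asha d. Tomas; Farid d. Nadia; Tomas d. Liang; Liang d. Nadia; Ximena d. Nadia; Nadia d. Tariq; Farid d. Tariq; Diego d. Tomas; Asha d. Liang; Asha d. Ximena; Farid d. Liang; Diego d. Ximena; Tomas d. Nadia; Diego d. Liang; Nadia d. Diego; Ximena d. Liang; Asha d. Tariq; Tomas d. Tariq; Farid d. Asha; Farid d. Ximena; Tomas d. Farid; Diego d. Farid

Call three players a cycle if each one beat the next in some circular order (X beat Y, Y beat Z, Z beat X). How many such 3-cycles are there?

13

Win totals: Ximena 3, Tomas 4, Nadia 3, Liang 1, Farid 5, Asha 5, Tariq 2, Diego 5.
A player with w wins dominates both others in C(w,2) triples; summing gives 3 + 6 + 3 + 0 + 10 + 10 + 1 + 10 = 43 transitive triples.
Total triples C(8,3) = 56, so cyclic triples = 56 − 43 = 13.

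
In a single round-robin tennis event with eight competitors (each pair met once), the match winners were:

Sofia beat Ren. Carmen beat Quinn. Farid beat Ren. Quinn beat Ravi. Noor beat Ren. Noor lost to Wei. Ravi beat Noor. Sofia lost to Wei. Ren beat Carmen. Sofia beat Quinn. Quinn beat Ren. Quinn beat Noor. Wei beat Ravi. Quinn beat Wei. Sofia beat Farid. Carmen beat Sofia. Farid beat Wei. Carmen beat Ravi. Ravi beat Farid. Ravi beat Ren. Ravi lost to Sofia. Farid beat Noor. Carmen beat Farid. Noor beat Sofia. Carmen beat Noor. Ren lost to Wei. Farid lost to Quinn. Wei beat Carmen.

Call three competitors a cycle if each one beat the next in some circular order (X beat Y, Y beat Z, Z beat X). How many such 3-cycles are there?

Win totals: Ren 1, Farid 3, Carmen 5, Noor 2, Ravi 3, Quinn 5, Wei 5, Sofia 4.
A competitor with w wins dominates both others in C(w,2) triples; summing gives 0 + 3 + 10 + 1 + 3 + 10 + 10 + 6 = 43 transitive triples.
Total triples C(8,3) = 56, so cyclic triples = 56 − 43 = 13.

13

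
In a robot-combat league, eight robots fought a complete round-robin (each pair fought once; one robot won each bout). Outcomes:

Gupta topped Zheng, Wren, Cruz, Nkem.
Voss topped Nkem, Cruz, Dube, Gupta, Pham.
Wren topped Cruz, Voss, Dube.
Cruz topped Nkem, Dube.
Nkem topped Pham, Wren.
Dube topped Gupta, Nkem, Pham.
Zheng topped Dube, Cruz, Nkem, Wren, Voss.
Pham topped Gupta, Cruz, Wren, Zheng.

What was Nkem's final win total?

Nkem's results: beat Pham, Wren; lost to Dube, Voss, Gupta, Cruz, Zheng.
That is 2 wins.

2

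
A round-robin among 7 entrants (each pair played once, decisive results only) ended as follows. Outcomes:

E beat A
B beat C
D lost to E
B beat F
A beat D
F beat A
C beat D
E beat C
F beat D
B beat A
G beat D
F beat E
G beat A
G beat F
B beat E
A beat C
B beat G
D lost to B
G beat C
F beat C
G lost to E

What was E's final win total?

E's results: beat A, C, D, G; lost to B, F.
That is 4 wins.

4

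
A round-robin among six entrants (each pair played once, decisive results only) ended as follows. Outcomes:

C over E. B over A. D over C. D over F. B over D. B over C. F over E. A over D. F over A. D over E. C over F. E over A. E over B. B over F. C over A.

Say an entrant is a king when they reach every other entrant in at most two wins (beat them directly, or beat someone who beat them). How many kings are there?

4

A cannot reach B in two steps.
B reaches everyone (king).
C reaches everyone (king).
D reaches everyone (king).
E reaches everyone (king).
F cannot reach C in two steps.
Kings: B, C, D, E — 4.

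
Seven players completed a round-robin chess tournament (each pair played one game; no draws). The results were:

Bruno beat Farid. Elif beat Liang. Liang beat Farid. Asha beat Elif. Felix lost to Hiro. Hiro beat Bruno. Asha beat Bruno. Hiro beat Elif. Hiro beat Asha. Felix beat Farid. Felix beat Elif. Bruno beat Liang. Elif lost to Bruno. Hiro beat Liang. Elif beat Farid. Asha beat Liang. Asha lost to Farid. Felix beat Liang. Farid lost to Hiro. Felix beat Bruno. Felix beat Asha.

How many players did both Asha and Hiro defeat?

3

Asha beat: Bruno, Liang, Elif.
Hiro beat: Farid, Bruno, Liang, Felix, Asha, Elif.
Both beat: Bruno, Liang, Elif — 3.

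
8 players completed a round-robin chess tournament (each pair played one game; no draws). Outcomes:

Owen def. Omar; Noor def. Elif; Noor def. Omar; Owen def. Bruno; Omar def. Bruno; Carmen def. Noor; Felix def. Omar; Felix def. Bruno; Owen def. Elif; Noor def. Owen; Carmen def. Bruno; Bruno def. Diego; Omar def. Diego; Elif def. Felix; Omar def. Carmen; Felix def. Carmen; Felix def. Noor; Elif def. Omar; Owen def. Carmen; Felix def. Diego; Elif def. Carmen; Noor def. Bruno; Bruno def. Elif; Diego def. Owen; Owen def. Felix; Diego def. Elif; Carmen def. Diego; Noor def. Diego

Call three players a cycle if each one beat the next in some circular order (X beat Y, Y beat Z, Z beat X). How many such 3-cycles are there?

15

Win totals: Elif 3, Omar 3, Carmen 3, Bruno 2, Owen 5, Felix 5, Noor 5, Diego 2.
A player with w wins dominates both others in C(w,2) triples; summing gives 3 + 3 + 3 + 1 + 10 + 10 + 10 + 1 = 41 transitive triples.
Total triples C(8,3) = 56, so cyclic triples = 56 − 41 = 15.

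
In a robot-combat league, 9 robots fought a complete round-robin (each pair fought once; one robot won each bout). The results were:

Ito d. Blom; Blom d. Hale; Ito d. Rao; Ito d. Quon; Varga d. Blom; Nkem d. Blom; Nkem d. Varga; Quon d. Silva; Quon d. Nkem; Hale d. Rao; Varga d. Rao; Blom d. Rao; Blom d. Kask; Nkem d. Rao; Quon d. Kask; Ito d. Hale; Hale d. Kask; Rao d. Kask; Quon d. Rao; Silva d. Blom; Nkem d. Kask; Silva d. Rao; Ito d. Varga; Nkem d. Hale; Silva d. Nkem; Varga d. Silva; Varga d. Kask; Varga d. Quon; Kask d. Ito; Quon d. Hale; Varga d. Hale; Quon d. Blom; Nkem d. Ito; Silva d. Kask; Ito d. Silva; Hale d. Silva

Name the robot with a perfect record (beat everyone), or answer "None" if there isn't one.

None

Highest win total is Varga with 6 (out of 8 possible).
Varga lost to Nkem, Ito, so no robot went undefeated.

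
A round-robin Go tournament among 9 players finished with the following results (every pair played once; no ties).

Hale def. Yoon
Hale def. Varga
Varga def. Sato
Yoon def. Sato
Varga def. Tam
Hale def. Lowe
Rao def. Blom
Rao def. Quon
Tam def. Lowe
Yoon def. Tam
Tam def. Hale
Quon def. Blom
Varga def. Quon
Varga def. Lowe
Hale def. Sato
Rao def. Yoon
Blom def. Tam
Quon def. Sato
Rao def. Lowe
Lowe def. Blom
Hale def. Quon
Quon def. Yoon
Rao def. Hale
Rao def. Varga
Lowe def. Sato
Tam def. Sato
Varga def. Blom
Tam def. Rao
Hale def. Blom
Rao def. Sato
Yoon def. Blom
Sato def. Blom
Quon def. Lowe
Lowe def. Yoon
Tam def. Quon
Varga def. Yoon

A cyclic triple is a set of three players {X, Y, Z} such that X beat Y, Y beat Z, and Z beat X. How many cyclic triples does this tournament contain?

Win totals: Rao 7, Yoon 3, Hale 6, Quon 4, Lowe 3, Varga 6, Blom 1, Tam 5, Sato 1.
A player with w wins dominates both others in C(w,2) triples; summing gives 21 + 3 + 15 + 6 + 3 + 15 + 0 + 10 + 0 = 73 transitive triples.
Total triples C(9,3) = 84, so cyclic triples = 84 − 73 = 11.

11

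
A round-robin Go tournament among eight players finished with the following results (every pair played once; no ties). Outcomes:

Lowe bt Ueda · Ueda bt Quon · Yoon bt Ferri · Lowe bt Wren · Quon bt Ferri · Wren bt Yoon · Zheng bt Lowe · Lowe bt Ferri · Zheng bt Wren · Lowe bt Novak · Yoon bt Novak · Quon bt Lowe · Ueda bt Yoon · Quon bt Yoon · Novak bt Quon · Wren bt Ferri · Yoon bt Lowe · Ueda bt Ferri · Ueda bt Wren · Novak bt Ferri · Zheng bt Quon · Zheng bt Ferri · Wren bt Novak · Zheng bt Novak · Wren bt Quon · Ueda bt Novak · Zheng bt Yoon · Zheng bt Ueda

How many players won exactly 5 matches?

Win totals: Lowe 4, Quon 3, Yoon 3, Wren 4, Zheng 7, Ferri 0, Novak 2, Ueda 5.
Exactly 5: Ueda — 1 player.

1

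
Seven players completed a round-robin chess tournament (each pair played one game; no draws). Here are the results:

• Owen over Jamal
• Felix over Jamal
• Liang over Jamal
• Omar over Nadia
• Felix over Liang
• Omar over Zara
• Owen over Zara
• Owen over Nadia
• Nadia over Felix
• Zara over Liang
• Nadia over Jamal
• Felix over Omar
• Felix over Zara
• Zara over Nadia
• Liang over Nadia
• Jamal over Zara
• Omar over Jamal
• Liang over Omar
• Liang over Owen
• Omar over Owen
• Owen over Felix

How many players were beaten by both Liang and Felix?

Liang beat: Owen, Omar, Nadia, Jamal.
Felix beat: Zara, Omar, Liang, Jamal.
Both beat: Omar, Jamal — 2.

2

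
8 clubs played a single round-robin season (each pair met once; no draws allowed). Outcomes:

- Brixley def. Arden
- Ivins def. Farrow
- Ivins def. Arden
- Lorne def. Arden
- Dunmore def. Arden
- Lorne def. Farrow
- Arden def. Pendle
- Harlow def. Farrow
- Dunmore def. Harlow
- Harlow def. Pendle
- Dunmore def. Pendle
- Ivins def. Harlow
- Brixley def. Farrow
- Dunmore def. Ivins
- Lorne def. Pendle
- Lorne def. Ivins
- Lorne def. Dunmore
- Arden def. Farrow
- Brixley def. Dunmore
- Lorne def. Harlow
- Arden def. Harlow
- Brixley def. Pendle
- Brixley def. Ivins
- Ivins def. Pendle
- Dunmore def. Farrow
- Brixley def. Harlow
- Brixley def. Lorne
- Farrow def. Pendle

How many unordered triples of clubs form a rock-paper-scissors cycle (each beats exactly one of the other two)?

Win totals: Arden 3, Pendle 0, Lorne 6, Dunmore 5, Farrow 1, Harlow 2, Ivins 4, Brixley 7.
A club with w wins dominates both others in C(w,2) triples; summing gives 3 + 0 + 15 + 10 + 0 + 1 + 6 + 21 = 56 transitive triples.
Total triples C(8,3) = 56, so cyclic triples = 56 − 56 = 0.

0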